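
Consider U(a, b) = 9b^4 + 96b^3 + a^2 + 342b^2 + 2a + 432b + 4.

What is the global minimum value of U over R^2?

-174

U(a,b) separates as P(a) + Q(b) + 4, so its minimum is min P + min Q + 4.
P'(a) = 2a + 2 vanishes at a ∈ {-1}; Q'(b) = 36(b + 1)(b + 3)(b + 4) vanishes at b ∈ {-4, -3, -1}.
Local minima of P (where P''>0): P(-1)=-1. Local minima of Q: Q(-4)=-96, Q(-1)=-177.
So the global minimum of U is P(-1) + Q(-1) + 4 = -1 − 177 + 4 = -174, attained at (-1, -1).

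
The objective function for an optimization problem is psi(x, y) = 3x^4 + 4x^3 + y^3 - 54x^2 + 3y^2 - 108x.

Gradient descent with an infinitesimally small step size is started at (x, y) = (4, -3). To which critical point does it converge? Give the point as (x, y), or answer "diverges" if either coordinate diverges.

diverges

psi is separable, so gradient descent decouples: x follows -∂psi/∂x, y follows -∂psi/∂y.
∂psi/∂x = 12(x - 3)(x + 1)(x + 3); at x=4 this is 420, so x decreases.
∂psi/∂y = 3y(y + 2); at y=-3 this is 9, so y decreases.
The y-coordinate has no critical point in that direction and runs off to infinity.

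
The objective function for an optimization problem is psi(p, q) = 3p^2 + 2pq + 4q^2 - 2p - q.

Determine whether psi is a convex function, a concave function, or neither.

psi is quadratic, so its Hessian is the constant matrix H = [[6, 2], [2, 8]].
det(H) = 44, tr(H) = 14.
det(H) > 0 and tr(H) > 0, so H is positive definite everywhere: convex.

convex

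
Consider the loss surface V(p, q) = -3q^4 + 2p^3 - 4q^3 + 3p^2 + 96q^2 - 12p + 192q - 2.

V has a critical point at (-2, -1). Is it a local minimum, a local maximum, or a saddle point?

saddle point

The mixed partial ∂²V/∂p∂q is 0, so the Hessian at any point is diag(V_pp, V_qq) = diag(6(2p + 1), 12(-3q^2 - 2q + 16)).
At (-2, -1): H = diag(-18, 180).
The eigenvalues have opposite signs, so H is indefinite: a saddle point.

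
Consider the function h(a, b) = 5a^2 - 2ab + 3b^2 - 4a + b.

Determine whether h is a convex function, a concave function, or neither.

h is quadratic, so its Hessian is the constant matrix H = [[10, -2], [-2, 6]].
det(H) = 56, tr(H) = 16.
det(H) > 0 and tr(H) > 0, so H is positive definite everywhere: convex.

convex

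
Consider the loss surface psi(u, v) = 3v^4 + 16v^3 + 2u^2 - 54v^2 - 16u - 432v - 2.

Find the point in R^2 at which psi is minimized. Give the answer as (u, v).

(4, 3)

psi(u,v) separates as P(u) + Q(v) − 2, so its minimum is min P + min Q − 2.
P'(u) = 4u - 16 vanishes at u ∈ {4}; Q'(v) = 12(v - 3)(v + 3)(v + 4) vanishes at v ∈ {-4, -3, 3}.
Local minima of P (where P''>0): P(4)=-32. Local minima of Q: Q(-4)=608, Q(3)=-1107.
So the global minimum of psi is P(4) + Q(3) − 2 = -32 − 1107 − 2 = -1141, attained at (4, 3).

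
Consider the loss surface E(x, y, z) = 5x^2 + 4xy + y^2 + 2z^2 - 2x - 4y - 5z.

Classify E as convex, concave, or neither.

convex

E is quadratic, so its Hessian is the constant matrix H = [[10, 4, 0], [4, 2, 0], [0, 0, 4]].
Leading principal minors: 10, 4, 16.
All positive ⇒ H ≻ 0 ⇒ convex.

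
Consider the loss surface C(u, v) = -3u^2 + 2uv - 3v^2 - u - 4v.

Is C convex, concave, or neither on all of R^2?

concave

C is quadratic, so its Hessian is the constant matrix H = [[-6, 2], [2, -6]].
det(H) = 32, tr(H) = -12.
det(H) > 0 and tr(H) < 0, so H is negative definite everywhere: concave.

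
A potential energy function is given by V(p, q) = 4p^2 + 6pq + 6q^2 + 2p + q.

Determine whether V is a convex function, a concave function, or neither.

V is quadratic, so its Hessian is the constant matrix H = [[8, 6], [6, 12]].
det(H) = 60, tr(H) = 20.
det(H) > 0 and tr(H) > 0, so H is positive definite everywhere: convex.

convex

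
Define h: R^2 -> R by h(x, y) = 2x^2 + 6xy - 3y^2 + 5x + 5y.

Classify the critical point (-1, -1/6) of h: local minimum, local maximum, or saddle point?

saddle point

The Hessian of h is constant: H = [[4, 6], [6, -6]].
det(H) = 4·(-6) − 6² = -60.
Since det(H) < 0, H is indefinite and the critical point is a saddle point.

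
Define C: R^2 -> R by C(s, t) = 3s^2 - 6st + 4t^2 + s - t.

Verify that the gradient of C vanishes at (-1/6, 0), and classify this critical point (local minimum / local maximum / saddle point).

local minimum

∇C = (6s - 6t + 1, -6s + 8t - 1); substituting (-1/6, 0) gives ∇C = (0, 0), so (-1/6, 0) is indeed a critical point.
The Hessian of C is constant: H = [[6, -6], [-6, 8]].
det(H) = 6·8 − (-6)² = 12.
det(H) > 0 and tr(H) = 14 > 0, so H is positive definite and the point is a local minimum.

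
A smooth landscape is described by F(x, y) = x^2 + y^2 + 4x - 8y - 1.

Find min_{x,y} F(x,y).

-21

F(x,y) separates as P(x) + Q(y) − 1, so its minimum is min P + min Q − 1.
P'(x) = 2x + 4 vanishes at x ∈ {-2}; Q'(y) = 2y - 8 vanishes at y ∈ {4}.
Local minima of P (where P''>0): P(-2)=-4. Local minima of Q: Q(4)=-16.
So the global minimum of F is P(-2) + Q(4) − 1 = -4 − 16 − 1 = -21, attained at (-2, 4).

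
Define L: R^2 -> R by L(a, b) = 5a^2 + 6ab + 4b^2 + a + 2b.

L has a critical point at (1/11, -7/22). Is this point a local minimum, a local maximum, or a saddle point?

The Hessian of L is constant: H = [[10, 6], [6, 8]].
det(H) = 10·8 − 6² = 44.
det(H) > 0 and tr(H) = 18 > 0, so H is positive definite and the point is a local minimum.

local minimum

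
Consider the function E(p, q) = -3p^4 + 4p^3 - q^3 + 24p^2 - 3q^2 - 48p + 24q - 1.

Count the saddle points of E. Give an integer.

E separates as a function of p plus a function of q, so ∇E=0 decouples.
∂E/∂p = -12(p - 2)(p - 1)(p + 2) = 0 at p ∈ {-2, 1, 2}; ∂E/∂q = -3(q - 2)(q + 4) = 0 at q ∈ {-4, 2}.
The Hessian is diagonal: diag(E_pp, E_qq). Second derivatives: E_pp(-2)=-144, E_pp(1)=36, E_pp(2)=-48; E_qq(-4)=18, E_qq(2)=-18.
Saddle points occur where the two diagonal entries have opposite signs: (-2, -4), (1, 2), (2, -4). Count: 3.

3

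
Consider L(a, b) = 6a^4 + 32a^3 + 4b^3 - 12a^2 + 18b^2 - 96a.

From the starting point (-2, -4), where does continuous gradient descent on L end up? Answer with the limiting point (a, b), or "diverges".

diverges

L is separable, so gradient descent decouples: a follows -∂L/∂a, b follows -∂L/∂b.
∂L/∂a = 24(a - 1)(a + 1)(a + 4); at a=-2 this is 144, so a decreases.
∂L/∂b = 12b(b + 3); at b=-4 this is 48, so b decreases.
The b-coordinate has no critical point in that direction and runs off to infinity.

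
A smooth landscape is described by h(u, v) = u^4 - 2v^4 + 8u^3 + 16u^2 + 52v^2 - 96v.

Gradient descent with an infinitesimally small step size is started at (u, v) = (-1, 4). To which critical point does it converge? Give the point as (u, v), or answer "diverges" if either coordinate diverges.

h is separable, so gradient descent decouples: u follows -∂h/∂u, v follows -∂h/∂v.
∂h/∂u = 4u(u + 2)(u + 4); at u=-1 this is -12, so u increases.
∂h/∂v = -8(v - 3)(v - 1)(v + 4); at v=4 this is -192, so v increases.
The v-coordinate has no critical point in that direction and runs off to infinity.

diverges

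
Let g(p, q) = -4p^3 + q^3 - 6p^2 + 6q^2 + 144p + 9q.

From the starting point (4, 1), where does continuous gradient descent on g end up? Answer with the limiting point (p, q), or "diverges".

diverges

g is separable, so gradient descent decouples: p follows -∂g/∂p, q follows -∂g/∂q.
∂g/∂p = -12(p - 3)(p + 4); at p=4 this is -96, so p increases.
∂g/∂q = 3(q + 1)(q + 3); at q=1 this is 24, so q decreases.
The p-coordinate has no critical point in that direction and runs off to infinity.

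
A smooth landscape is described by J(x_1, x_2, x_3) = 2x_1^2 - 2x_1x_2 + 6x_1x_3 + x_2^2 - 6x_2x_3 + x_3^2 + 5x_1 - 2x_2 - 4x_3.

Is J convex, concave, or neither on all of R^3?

J is quadratic, so its Hessian is the constant matrix H = [[4, -2, 6], [-2, 2, -6], [6, -6, 2]].
Leading principal minors: 4, 4, -64.
Neither pattern holds ⇒ H is indefinite ⇒ neither convex nor concave.

neither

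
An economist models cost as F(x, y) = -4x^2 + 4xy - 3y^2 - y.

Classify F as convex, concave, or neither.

F is quadratic, so its Hessian is the constant matrix H = [[-8, 4], [4, -6]].
det(H) = 32, tr(H) = -14.
det(H) > 0 and tr(H) < 0, so H is negative definite everywhere: concave.

concave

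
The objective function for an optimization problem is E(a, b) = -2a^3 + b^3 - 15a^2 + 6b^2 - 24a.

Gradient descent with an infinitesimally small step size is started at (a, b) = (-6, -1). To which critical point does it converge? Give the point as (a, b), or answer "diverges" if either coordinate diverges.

E is separable, so gradient descent decouples: a follows -∂E/∂a, b follows -∂E/∂b.
∂E/∂a = -6(a + 1)(a + 4); at a=-6 this is -60, so a increases.
∂E/∂b = 3b(b + 4); at b=-1 this is -9, so b increases.
a converges to its nearest critical value -4 (a local min of the a-part); b converges to 0. The iterate converges to (-4, 0).

(-4, 0)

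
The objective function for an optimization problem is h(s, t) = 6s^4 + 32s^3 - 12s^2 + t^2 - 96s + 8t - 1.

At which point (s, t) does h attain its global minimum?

(-4, -4)

h(s,t) separates as P(s) + Q(t) − 1, so its minimum is min P + min Q − 1.
P'(s) = 24(s - 1)(s + 1)(s + 4) vanishes at s ∈ {-4, -1, 1}; Q'(t) = 2(t + 4) vanishes at t ∈ {-4}.
Local minima of P (where P''>0): P(-4)=-320, P(1)=-70. Local minima of Q: Q(-4)=-16.
So the global minimum of h is P(-4) + Q(-4) − 1 = -320 − 16 − 1 = -337, attained at (-4, -4).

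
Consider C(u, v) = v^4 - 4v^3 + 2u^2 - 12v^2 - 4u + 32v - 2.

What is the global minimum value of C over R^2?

C(u,v) separates as P(u) + Q(v) − 2, so its minimum is min P + min Q − 2.
P'(u) = 4u - 4 vanishes at u ∈ {1}; Q'(v) = 4(v - 4)(v - 1)(v + 2) vanishes at v ∈ {-2, 1, 4}.
Local minima of P (where P''>0): P(1)=-2. Local minima of Q: Q(-2)=-64, Q(4)=-64.
So the global minimum of C is P(1) + Q(-2) − 2 = -2 − 64 − 2 = -68, attained at (1, -2).

-68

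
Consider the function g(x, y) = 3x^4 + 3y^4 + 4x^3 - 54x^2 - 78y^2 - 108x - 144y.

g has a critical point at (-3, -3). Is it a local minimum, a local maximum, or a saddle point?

local minimum

The mixed partial ∂²g/∂x∂y is 0, so the Hessian at any point is diag(g_xx, g_yy) = diag(12(3x^2 + 2x - 9), 12(3y^2 - 13)).
At (-3, -3): H = diag(144, 168).
Both eigenvalues are positive, so H is positive definite: a local minimum.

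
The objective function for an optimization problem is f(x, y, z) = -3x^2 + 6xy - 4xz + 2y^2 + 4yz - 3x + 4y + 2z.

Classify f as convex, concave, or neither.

neither

f is quadratic, so its Hessian is the constant matrix H = [[-6, 6, -4], [6, 4, 4], [-4, 4, 0]].
Leading principal minors: -6, -60, -160.
Neither pattern holds ⇒ H is indefinite ⇒ neither convex nor concave.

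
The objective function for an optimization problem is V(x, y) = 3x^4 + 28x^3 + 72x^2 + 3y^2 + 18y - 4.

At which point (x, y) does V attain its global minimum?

(0, -3)

V(x,y) separates as P(x) + Q(y) − 4, so its minimum is min P + min Q − 4.
P'(x) = 12x(x + 3)(x + 4) vanishes at x ∈ {-4, -3, 0}; Q'(y) = 6y + 18 vanishes at y ∈ {-3}.
Local minima of P (where P''>0): P(-4)=128, P(0)=0. Local minima of Q: Q(-3)=-27.
So the global minimum of V is P(0) + Q(-3) − 4 = 0 − 27 − 4 = -31, attained at (0, -3).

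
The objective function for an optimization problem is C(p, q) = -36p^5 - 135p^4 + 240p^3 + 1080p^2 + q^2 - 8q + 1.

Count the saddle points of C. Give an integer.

2

C separates as a function of p plus a function of q, so ∇C=0 decouples.
∂C/∂p = -180p(p - 2)(p + 2)(p + 3) = 0 at p ∈ {-3, -2, 0, 2}; ∂C/∂q = 2(q - 4) = 0 at q ∈ {4}.
The Hessian is diagonal: diag(C_pp, C_qq). Second derivatives: C_pp(-3)=2700, C_pp(-2)=-1440, C_pp(0)=2160, C_pp(2)=-7200; C_qq(4)=2.
Saddle points occur where the two diagonal entries have opposite signs: (-2, 4), (2, 4). Count: 2.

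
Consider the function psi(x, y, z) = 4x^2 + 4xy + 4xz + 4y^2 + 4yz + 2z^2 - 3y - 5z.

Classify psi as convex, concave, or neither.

psi is quadratic, so its Hessian is the constant matrix H = [[8, 4, 4], [4, 8, 4], [4, 4, 4]].
Leading principal minors: 8, 48, 64.
All positive ⇒ H ≻ 0 ⇒ convex.

convex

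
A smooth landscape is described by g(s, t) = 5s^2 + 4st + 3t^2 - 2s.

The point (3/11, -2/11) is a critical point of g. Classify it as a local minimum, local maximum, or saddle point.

The Hessian of g is constant: H = [[10, 4], [4, 6]].
det(H) = 10·6 − 4² = 44.
det(H) > 0 and tr(H) = 16 > 0, so H is positive definite and the point is a local minimum.

local minimum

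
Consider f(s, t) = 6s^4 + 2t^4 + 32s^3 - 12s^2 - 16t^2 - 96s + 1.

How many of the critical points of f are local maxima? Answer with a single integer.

f separates as a function of s plus a function of t, so ∇f=0 decouples.
∂f/∂s = 24(s - 1)(s + 1)(s + 4) = 0 at s ∈ {-4, -1, 1}; ∂f/∂t = 8t(t - 2)(t + 2) = 0 at t ∈ {-2, 0, 2}.
The Hessian is diagonal: diag(f_ss, f_tt). Second derivatives: f_ss(-4)=360, f_ss(-1)=-144, f_ss(1)=240; f_tt(-2)=64, f_tt(0)=-32, f_tt(2)=64.
Local maxima occur where both diagonal entries negative: (-1, 0). Count: 1.

1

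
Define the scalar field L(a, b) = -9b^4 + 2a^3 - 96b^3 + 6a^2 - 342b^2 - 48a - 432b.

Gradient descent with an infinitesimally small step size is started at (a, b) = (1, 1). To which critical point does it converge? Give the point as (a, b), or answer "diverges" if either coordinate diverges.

diverges

L is separable, so gradient descent decouples: a follows -∂L/∂a, b follows -∂L/∂b.
∂L/∂a = 6(a - 2)(a + 4); at a=1 this is -30, so a increases.
∂L/∂b = -36(b + 1)(b + 3)(b + 4); at b=1 this is -1440, so b increases.
The b-coordinate has no critical point in that direction and runs off to infinity.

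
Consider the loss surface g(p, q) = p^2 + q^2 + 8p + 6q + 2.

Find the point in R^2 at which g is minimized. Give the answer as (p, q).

g(p,q) separates as A(p) + B(q) + 2, so its minimum is min A + min B + 2.
A'(p) = 2p + 8 vanishes at p ∈ {-4}; B'(q) = 2q + 6 vanishes at q ∈ {-3}.
Local minima of A (where A''>0): A(-4)=-16. Local minima of B: B(-3)=-9.
So the global minimum of g is A(-4) + B(-3) + 2 = -16 − 9 + 2 = -23, attained at (-4, -3).

(-4, -3)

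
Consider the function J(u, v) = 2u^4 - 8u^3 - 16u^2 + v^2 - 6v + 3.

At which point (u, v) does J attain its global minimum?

J(u,v) separates as P(u) + Q(v) + 3, so its minimum is min P + min Q + 3.
P'(u) = 8u(u - 4)(u + 1) vanishes at u ∈ {-1, 0, 4}; Q'(v) = 2v - 6 vanishes at v ∈ {3}.
Local minima of P (where P''>0): P(-1)=-6, P(4)=-256. Local minima of Q: Q(3)=-9.
So the global minimum of J is P(4) + Q(3) + 3 = -256 − 9 + 3 = -262, attained at (4, 3).

(4, 3)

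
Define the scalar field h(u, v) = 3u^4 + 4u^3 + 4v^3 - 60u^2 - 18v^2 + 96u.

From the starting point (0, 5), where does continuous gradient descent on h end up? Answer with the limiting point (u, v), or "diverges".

h is separable, so gradient descent decouples: u follows -∂h/∂u, v follows -∂h/∂v.
∂h/∂u = 12(u - 2)(u - 1)(u + 4); at u=0 this is 96, so u decreases.
∂h/∂v = 12v(v - 3); at v=5 this is 120, so v decreases.
u converges to its nearest critical value -4 (a local min of the u-part); v converges to 3. The iterate converges to (-4, 3).

(-4, 3)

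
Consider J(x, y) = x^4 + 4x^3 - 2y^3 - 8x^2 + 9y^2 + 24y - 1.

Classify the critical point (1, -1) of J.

The mixed partial ∂²J/∂x∂y is 0, so the Hessian at any point is diag(J_xx, J_yy) = diag(4(3x^2 + 6x - 4), 6(-2y + 3)).
At (1, -1): H = diag(20, 30).
Both eigenvalues are positive, so H is positive definite: a local minimum.

local minimum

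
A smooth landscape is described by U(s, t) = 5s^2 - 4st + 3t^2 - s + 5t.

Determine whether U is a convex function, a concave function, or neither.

convex

U is quadratic, so its Hessian is the constant matrix H = [[10, -4], [-4, 6]].
det(H) = 44, tr(H) = 16.
det(H) > 0 and tr(H) > 0, so H is positive definite everywhere: convex.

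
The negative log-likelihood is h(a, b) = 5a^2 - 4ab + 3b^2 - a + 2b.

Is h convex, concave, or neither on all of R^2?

convex

h is quadratic, so its Hessian is the constant matrix H = [[10, -4], [-4, 6]].
det(H) = 44, tr(H) = 16.
det(H) > 0 and tr(H) > 0, so H is positive definite everywhere: convex.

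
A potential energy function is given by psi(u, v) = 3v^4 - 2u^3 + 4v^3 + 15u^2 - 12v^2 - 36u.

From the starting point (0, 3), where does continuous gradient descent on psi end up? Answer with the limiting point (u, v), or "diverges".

(2, 1)

psi is separable, so gradient descent decouples: u follows -∂psi/∂u, v follows -∂psi/∂v.
∂psi/∂u = -6(u - 3)(u - 2); at u=0 this is -36, so u increases.
∂psi/∂v = 12v(v - 1)(v + 2); at v=3 this is 360, so v decreases.
u converges to its nearest critical value 2 (a local min of the u-part); v converges to 1. The iterate converges to (2, 1).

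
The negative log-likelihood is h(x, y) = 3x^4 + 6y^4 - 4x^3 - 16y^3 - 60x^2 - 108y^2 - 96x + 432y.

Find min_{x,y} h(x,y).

h(x,y) separates as P(x) + Q(y), so its minimum is min P + min Q.
P'(x) = 12(x - 4)(x + 1)(x + 2) vanishes at x ∈ {-2, -1, 4}; Q'(y) = 24(y - 3)(y - 2)(y + 3) vanishes at y ∈ {-3, 2, 3}.
Local minima of P (where P''>0): P(-2)=32, P(4)=-832. Local minima of Q: Q(-3)=-1350, Q(3)=378.
So the global minimum of h is P(4) + Q(-3) = -832 − 1350 = -2182, attained at (4, -3).

-2182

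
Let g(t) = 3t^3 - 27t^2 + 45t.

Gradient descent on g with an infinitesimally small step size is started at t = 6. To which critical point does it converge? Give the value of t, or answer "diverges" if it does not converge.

5

g'(t) = 9(t - 5)(t - 1), so g'(6) = 45.
Gradient descent moves in the -g' direction, i.e. t is decreasing.
The nearest critical point in that direction is t = 5, where g'' = 36 > 0 (a local minimum). The iterate converges there.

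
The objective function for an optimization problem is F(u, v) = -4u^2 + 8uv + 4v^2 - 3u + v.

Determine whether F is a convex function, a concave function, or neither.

neither

F is quadratic, so its Hessian is the constant matrix H = [[-8, 8], [8, 8]].
det(H) = -128, tr(H) = 0.
det(H) < 0, so H is indefinite: neither convex nor concave.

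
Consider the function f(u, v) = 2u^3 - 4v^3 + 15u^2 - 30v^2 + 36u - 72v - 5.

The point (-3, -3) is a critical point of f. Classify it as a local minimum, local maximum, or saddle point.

saddle point

The mixed partial ∂²f/∂u∂v is 0, so the Hessian at any point is diag(f_uu, f_vv) = diag(6(2u + 5), -12(2v + 5)).
At (-3, -3): H = diag(-6, 12).
The eigenvalues have opposite signs, so H is indefinite: a saddle point.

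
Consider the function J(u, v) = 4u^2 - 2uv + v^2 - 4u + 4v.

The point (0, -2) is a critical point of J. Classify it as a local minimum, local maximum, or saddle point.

The Hessian of J is constant: H = [[8, -2], [-2, 2]].
det(H) = 8·2 − (-2)² = 12.
det(H) > 0 and tr(H) = 10 > 0, so H is positive definite and the point is a local minimum.

local minimum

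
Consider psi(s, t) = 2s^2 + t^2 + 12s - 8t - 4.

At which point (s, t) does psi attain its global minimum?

(-3, 4)

psi(s,t) separates as P(s) + Q(t) − 4, so its minimum is min P + min Q − 4.
P'(s) = 4s + 12 vanishes at s ∈ {-3}; Q'(t) = 2(t - 4) vanishes at t ∈ {4}.
Local minima of P (where P''>0): P(-3)=-18. Local minima of Q: Q(4)=-16.
So the global minimum of psi is P(-3) + Q(4) − 4 = -18 − 16 − 4 = -38, attained at (-3, 4).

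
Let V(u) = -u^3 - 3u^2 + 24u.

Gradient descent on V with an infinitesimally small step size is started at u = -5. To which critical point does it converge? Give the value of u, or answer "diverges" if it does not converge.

V'(u) = -3(u - 2)(u + 4), so V'(-5) = -21.
Gradient descent moves in the -V' direction, i.e. u is increasing.
The nearest critical point in that direction is u = -4, where V'' = 18 > 0 (a local minimum). The iterate converges there.

-4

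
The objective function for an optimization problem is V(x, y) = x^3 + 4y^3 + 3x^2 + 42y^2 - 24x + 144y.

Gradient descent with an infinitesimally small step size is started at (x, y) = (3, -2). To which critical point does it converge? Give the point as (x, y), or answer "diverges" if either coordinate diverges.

V is separable, so gradient descent decouples: x follows -∂V/∂x, y follows -∂V/∂y.
∂V/∂x = 3(x - 2)(x + 4); at x=3 this is 21, so x decreases.
∂V/∂y = 12(y + 3)(y + 4); at y=-2 this is 24, so y decreases.
x converges to its nearest critical value 2 (a local min of the x-part); y converges to -3. The iterate converges to (2, -3).

(2, -3)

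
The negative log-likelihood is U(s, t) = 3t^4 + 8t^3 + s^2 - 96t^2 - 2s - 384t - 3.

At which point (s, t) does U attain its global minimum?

(1, 4)

U(s,t) separates as P(s) + Q(t) − 3, so its minimum is min P + min Q − 3.
P'(s) = 2s - 2 vanishes at s ∈ {1}; Q'(t) = 12(t - 4)(t + 2)(t + 4) vanishes at t ∈ {-4, -2, 4}.
Local minima of P (where P''>0): P(1)=-1. Local minima of Q: Q(-4)=256, Q(4)=-1792.
So the global minimum of U is P(1) + Q(4) − 3 = -1 − 1792 − 3 = -1796, attained at (1, 4).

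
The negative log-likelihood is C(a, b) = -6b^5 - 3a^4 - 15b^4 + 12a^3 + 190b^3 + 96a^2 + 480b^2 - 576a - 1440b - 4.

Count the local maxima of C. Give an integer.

4

C separates as a function of a plus a function of b, so ∇C=0 decouples.
∂C/∂a = -12(a - 4)(a - 3)(a + 4) = 0 at a ∈ {-4, 3, 4}; ∂C/∂b = -30(b - 4)(b - 1)(b + 3)(b + 4) = 0 at b ∈ {-4, -3, 1, 4}.
The Hessian is diagonal: diag(C_aa, C_bb). Second derivatives: C_aa(-4)=-672, C_aa(3)=84, C_aa(4)=-96; C_bb(-4)=1200, C_bb(-3)=-840, C_bb(1)=1800, C_bb(4)=-5040.
Local maxima occur where both diagonal entries negative: (-4, -3), (-4, 4), (4, -3), (4, 4). Count: 4.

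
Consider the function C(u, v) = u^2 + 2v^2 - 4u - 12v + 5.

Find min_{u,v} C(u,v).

C(u,v) separates as P(u) + Q(v) + 5, so its minimum is min P + min Q + 5.
P'(u) = 2u - 4 vanishes at u ∈ {2}; Q'(v) = 4v - 12 vanishes at v ∈ {3}.
Local minima of P (where P''>0): P(2)=-4. Local minima of Q: Q(3)=-18.
So the global minimum of C is P(2) + Q(3) + 5 = -4 − 18 + 5 = -17, attained at (2, 3).

-17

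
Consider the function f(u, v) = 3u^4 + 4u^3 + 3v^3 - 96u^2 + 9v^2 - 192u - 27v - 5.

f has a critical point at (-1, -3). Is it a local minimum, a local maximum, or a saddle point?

The mixed partial ∂²f/∂u∂v is 0, so the Hessian at any point is diag(f_uu, f_vv) = diag(12(3u^2 + 2u - 16), 18(v + 1)).
At (-1, -3): H = diag(-180, -36).
Both eigenvalues are negative, so H is negative definite: a local maximum.

local maximum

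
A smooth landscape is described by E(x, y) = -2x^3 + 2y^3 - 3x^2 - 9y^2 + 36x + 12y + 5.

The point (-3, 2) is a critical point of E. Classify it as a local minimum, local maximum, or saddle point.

The mixed partial ∂²E/∂x∂y is 0, so the Hessian at any point is diag(E_xx, E_yy) = diag(-6(2x + 1), 6(2y - 3)).
At (-3, 2): H = diag(30, 6).
Both eigenvalues are positive, so H is positive definite: a local minimum.

local minimum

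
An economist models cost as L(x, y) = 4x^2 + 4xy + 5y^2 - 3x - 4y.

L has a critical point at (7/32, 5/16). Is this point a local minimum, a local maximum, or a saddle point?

local minimum

The Hessian of L is constant: H = [[8, 4], [4, 10]].
det(H) = 8·10 − 4² = 64.
det(H) > 0 and tr(H) = 18 > 0, so H is positive definite and the point is a local minimum.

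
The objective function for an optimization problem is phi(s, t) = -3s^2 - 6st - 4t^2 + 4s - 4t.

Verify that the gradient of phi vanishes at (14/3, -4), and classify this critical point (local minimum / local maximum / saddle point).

∇phi = (-6s - 6t + 4, -6s - 8t - 4); substituting (14/3, -4) gives ∇phi = (0, 0), so (14/3, -4) is indeed a critical point.
The Hessian of phi is constant: H = [[-6, -6], [-6, -8]].
det(H) = (-6)·(-8) − (-6)² = 12.
det(H) > 0 and tr(H) = -14 < 0, so H is negative definite and the point is a local maximum.

local maximum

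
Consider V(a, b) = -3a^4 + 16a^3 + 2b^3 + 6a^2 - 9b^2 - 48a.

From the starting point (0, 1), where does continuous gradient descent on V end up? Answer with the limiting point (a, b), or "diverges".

(1, 3)

V is separable, so gradient descent decouples: a follows -∂V/∂a, b follows -∂V/∂b.
∂V/∂a = -12(a - 4)(a - 1)(a + 1); at a=0 this is -48, so a increases.
∂V/∂b = 6b(b - 3); at b=1 this is -12, so b increases.
a converges to its nearest critical value 1 (a local min of the a-part); b converges to 3. The iterate converges to (1, 3).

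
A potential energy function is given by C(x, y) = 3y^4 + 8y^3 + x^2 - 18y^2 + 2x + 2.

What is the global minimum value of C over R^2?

-134

C(x,y) separates as P(x) + Q(y) + 2, so its minimum is min P + min Q + 2.
P'(x) = 2x + 2 vanishes at x ∈ {-1}; Q'(y) = 12y(y - 1)(y + 3) vanishes at y ∈ {-3, 0, 1}.
Local minima of P (where P''>0): P(-1)=-1. Local minima of Q: Q(-3)=-135, Q(1)=-7.
So the global minimum of C is P(-1) + Q(-3) + 2 = -1 − 135 + 2 = -134, attained at (-1, -3).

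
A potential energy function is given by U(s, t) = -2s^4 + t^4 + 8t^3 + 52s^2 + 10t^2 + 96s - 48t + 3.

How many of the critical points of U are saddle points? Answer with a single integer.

U separates as a function of s plus a function of t, so ∇U=0 decouples.
∂U/∂s = -8(s - 4)(s + 1)(s + 3) = 0 at s ∈ {-3, -1, 4}; ∂U/∂t = 4(t - 1)(t + 3)(t + 4) = 0 at t ∈ {-4, -3, 1}.
The Hessian is diagonal: diag(U_ss, U_tt). Second derivatives: U_ss(-3)=-112, U_ss(-1)=80, U_ss(4)=-280; U_tt(-4)=20, U_tt(-3)=-16, U_tt(1)=80.
Saddle points occur where the two diagonal entries have opposite signs: (-3, -4), (-3, 1), (-1, -3), (4, -4), (4, 1). Count: 5.

5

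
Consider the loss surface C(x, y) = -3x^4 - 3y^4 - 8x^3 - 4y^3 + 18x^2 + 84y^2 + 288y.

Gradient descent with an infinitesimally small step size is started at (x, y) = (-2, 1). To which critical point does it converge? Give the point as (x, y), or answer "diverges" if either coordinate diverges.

C is separable, so gradient descent decouples: x follows -∂C/∂x, y follows -∂C/∂y.
∂C/∂x = -12x(x - 1)(x + 3); at x=-2 this is -72, so x increases.
∂C/∂y = -12(y - 4)(y + 2)(y + 3); at y=1 this is 432, so y decreases.
x converges to its nearest critical value 0 (a local min of the x-part); y converges to -2. The iterate converges to (0, -2).

(0, -2)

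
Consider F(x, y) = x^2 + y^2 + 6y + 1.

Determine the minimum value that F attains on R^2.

-8

F(x,y) separates as P(x) + Q(y) + 1, so its minimum is min P + min Q + 1.
P'(x) = 2x vanishes at x ∈ {0}; Q'(y) = 2y + 6 vanishes at y ∈ {-3}.
Local minima of P (where P''>0): P(0)=0. Local minima of Q: Q(-3)=-9.
So the global minimum of F is P(0) + Q(-3) + 1 = 0 − 9 + 1 = -8, attained at (0, -3).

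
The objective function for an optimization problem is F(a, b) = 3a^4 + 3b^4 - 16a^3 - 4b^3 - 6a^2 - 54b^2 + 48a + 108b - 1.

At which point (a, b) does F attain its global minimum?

(4, -3)

F(a,b) separates as P(a) + Q(b) − 1, so its minimum is min P + min Q − 1.
P'(a) = 12(a - 4)(a - 1)(a + 1) vanishes at a ∈ {-1, 1, 4}; Q'(b) = 12(b - 3)(b - 1)(b + 3) vanishes at b ∈ {-3, 1, 3}.
Local minima of P (where P''>0): P(-1)=-35, P(4)=-160. Local minima of Q: Q(-3)=-459, Q(3)=-27.
So the global minimum of F is P(4) + Q(-3) − 1 = -160 − 459 − 1 = -620, attained at (4, -3).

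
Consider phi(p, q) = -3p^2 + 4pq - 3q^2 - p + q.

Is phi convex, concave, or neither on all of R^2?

phi is quadratic, so its Hessian is the constant matrix H = [[-6, 4], [4, -6]].
det(H) = 20, tr(H) = -12.
det(H) > 0 and tr(H) < 0, so H is negative definite everywhere: concave.

concave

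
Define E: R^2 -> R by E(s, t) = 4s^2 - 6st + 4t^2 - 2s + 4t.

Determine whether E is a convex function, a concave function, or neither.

convex

E is quadratic, so its Hessian is the constant matrix H = [[8, -6], [-6, 8]].
det(H) = 28, tr(H) = 16.
det(H) > 0 and tr(H) > 0, so H is positive definite everywhere: convex.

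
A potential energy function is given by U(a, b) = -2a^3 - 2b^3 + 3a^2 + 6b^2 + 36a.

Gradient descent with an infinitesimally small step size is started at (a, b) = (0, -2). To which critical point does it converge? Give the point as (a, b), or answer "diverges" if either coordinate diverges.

U is separable, so gradient descent decouples: a follows -∂U/∂a, b follows -∂U/∂b.
∂U/∂a = -6(a - 3)(a + 2); at a=0 this is 36, so a decreases.
∂U/∂b = -6b(b - 2); at b=-2 this is -48, so b increases.
a converges to its nearest critical value -2 (a local min of the a-part); b converges to 0. The iterate converges to (-2, 0).

(-2, 0)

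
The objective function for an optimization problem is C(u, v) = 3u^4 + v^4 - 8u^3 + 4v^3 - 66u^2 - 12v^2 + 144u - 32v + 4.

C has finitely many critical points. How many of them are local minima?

4

C separates as a function of u plus a function of v, so ∇C=0 decouples.
∂C/∂u = 12(u - 4)(u - 1)(u + 3) = 0 at u ∈ {-3, 1, 4}; ∂C/∂v = 4(v - 2)(v + 1)(v + 4) = 0 at v ∈ {-4, -1, 2}.
The Hessian is diagonal: diag(C_uu, C_vv). Second derivatives: C_uu(-3)=336, C_uu(1)=-144, C_uu(4)=252; C_vv(-4)=72, C_vv(-1)=-36, C_vv(2)=72.
Local minima occur where both diagonal entries positive: (-3, -4), (-3, 2), (4, -4), (4, 2). Count: 4.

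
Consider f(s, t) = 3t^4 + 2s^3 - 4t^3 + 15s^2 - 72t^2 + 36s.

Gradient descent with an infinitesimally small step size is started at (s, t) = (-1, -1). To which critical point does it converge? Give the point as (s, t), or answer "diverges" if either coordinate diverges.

(-2, -3)

f is separable, so gradient descent decouples: s follows -∂f/∂s, t follows -∂f/∂t.
∂f/∂s = 6(s + 2)(s + 3); at s=-1 this is 12, so s decreases.
∂f/∂t = 12t(t - 4)(t + 3); at t=-1 this is 120, so t decreases.
s converges to its nearest critical value -2 (a local min of the s-part); t converges to -3. The iterate converges to (-2, -3).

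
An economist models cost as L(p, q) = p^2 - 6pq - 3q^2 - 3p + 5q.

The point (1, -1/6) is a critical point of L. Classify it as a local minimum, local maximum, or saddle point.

The Hessian of L is constant: H = [[2, -6], [-6, -6]].
det(H) = 2·(-6) − (-6)² = -48.
Since det(H) < 0, H is indefinite and the critical point is a saddle point.

saddle point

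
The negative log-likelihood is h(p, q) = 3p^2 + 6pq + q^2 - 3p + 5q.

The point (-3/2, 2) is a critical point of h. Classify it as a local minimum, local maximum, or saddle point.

The Hessian of h is constant: H = [[6, 6], [6, 2]].
det(H) = 6·2 − 6² = -24.
Since det(H) < 0, H is indefinite and the critical point is a saddle point.

saddle point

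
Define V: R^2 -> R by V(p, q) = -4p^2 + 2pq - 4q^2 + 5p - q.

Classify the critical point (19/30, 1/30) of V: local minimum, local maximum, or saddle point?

The Hessian of V is constant: H = [[-8, 2], [2, -8]].
det(H) = (-8)·(-8) − 2² = 60.
det(H) > 0 and tr(H) = -16 < 0, so H is negative definite and the point is a local maximum.

local maximum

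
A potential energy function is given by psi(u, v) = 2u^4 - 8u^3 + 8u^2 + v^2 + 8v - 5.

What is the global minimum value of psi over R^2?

-21

psi(u,v) separates as P(u) + Q(v) − 5, so its minimum is min P + min Q − 5.
P'(u) = 8u(u - 2)(u - 1) vanishes at u ∈ {0, 1, 2}; Q'(v) = 2v + 8 vanishes at v ∈ {-4}.
Local minima of P (where P''>0): P(0)=0, P(2)=0. Local minima of Q: Q(-4)=-16.
So the global minimum of psi is P(0) + Q(-4) − 5 = 0 − 16 − 5 = -21, attained at (0, -4).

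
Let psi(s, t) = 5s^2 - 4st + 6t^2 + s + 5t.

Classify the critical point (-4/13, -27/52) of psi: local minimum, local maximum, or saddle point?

The Hessian of psi is constant: H = [[10, -4], [-4, 12]].
det(H) = 10·12 − (-4)² = 104.
det(H) > 0 and tr(H) = 22 > 0, so H is positive definite and the point is a local minimum.

local minimum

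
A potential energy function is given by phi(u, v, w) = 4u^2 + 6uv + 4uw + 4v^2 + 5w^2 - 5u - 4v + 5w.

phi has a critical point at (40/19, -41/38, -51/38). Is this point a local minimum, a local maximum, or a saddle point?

local minimum

The Hessian is constant: H = [[8, 6, 4], [6, 8, 0], [4, 0, 10]].
Leading principal minors: Δ₁ = 8, Δ₂ = 28, Δ₃ = 152.
All leading minors are positive, so H is positive definite: a local minimum.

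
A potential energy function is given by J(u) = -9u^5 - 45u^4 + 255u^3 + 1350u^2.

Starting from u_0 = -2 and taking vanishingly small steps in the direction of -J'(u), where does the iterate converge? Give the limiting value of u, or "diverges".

0

J'(u) = -45u(u - 4)(u + 3)(u + 5), so J'(-2) = -1620.
Gradient descent moves in the -J' direction, i.e. u is increasing.
The nearest critical point in that direction is u = 0, where J'' = 2700 > 0 (a local minimum). The iterate converges there.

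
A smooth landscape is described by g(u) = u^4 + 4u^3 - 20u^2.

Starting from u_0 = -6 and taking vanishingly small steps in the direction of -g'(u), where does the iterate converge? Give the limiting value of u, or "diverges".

-5

g'(u) = 4u(u - 2)(u + 5), so g'(-6) = -192.
Gradient descent moves in the -g' direction, i.e. u is increasing.
The nearest critical point in that direction is u = -5, where g'' = 140 > 0 (a local minimum). The iterate converges there.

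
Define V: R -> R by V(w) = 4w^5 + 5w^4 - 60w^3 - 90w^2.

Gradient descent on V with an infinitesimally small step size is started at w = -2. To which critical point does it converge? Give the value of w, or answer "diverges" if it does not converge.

-1

V'(w) = 20w(w - 3)(w + 1)(w + 3), so V'(-2) = -200.
Gradient descent moves in the -V' direction, i.e. w is increasing.
The nearest critical point in that direction is w = -1, where V'' = 160 > 0 (a local minimum). The iterate converges there.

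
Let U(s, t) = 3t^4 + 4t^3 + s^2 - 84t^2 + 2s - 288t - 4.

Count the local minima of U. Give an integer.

2

U separates as a function of s plus a function of t, so ∇U=0 decouples.
∂U/∂s = 2(s + 1) = 0 at s ∈ {-1}; ∂U/∂t = 12(t - 4)(t + 2)(t + 3) = 0 at t ∈ {-3, -2, 4}.
The Hessian is diagonal: diag(U_ss, U_tt). Second derivatives: U_ss(-1)=2; U_tt(-3)=84, U_tt(-2)=-72, U_tt(4)=504.
Local minima occur where both diagonal entries positive: (-1, -3), (-1, 4). Count: 2.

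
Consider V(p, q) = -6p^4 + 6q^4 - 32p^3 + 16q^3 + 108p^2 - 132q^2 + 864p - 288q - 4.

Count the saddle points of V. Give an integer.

V separates as a function of p plus a function of q, so ∇V=0 decouples.
∂V/∂p = -24(p - 3)(p + 3)(p + 4) = 0 at p ∈ {-4, -3, 3}; ∂V/∂q = 24(q - 3)(q + 1)(q + 4) = 0 at q ∈ {-4, -1, 3}.
The Hessian is diagonal: diag(V_pp, V_qq). Second derivatives: V_pp(-4)=-168, V_pp(-3)=144, V_pp(3)=-1008; V_qq(-4)=504, V_qq(-1)=-288, V_qq(3)=672.
Saddle points occur where the two diagonal entries have opposite signs: (-4, -4), (-4, 3), (-3, -1), (3, -4), (3, 3). Count: 5.

5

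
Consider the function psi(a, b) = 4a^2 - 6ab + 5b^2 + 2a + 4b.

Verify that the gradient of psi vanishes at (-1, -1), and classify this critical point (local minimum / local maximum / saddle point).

local minimum

∇psi = (8a - 6b + 2, -6a + 10b + 4); substituting (-1, -1) gives ∇psi = (0, 0), so (-1, -1) is indeed a critical point.
The Hessian of psi is constant: H = [[8, -6], [-6, 10]].
det(H) = 8·10 − (-6)² = 44.
det(H) > 0 and tr(H) = 18 > 0, so H is positive definite and the point is a local minimum.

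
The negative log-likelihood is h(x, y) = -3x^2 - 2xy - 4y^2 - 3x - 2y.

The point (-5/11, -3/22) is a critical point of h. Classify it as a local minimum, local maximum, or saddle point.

local maximum

The Hessian of h is constant: H = [[-6, -2], [-2, -8]].
det(H) = (-6)·(-8) − (-2)² = 44.
det(H) > 0 and tr(H) = -14 < 0, so H is negative definite and the point is a local maximum.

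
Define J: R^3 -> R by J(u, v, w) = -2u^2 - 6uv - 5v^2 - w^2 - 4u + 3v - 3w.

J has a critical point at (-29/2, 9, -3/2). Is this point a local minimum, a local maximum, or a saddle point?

The Hessian is constant: H = [[-4, -6, 0], [-6, -10, 0], [0, 0, -2]].
Leading principal minors: Δ₁ = -4, Δ₂ = 4, Δ₃ = -8.
The minors alternate sign starting negative (−, +, −), so H is negative definite: a local maximum.

local maximum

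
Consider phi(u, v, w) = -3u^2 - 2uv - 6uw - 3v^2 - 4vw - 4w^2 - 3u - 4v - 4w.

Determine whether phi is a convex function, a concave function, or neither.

concave

phi is quadratic, so its Hessian is the constant matrix H = [[-6, -2, -6], [-2, -6, -4], [-6, -4, -8]].
Leading principal minors: -6, 32, -40.
Signs alternate −, +, − ⇒ H ≺ 0 ⇒ concave.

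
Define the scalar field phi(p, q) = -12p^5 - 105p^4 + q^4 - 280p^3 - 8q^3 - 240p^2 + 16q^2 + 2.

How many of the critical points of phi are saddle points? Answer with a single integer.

6

phi separates as a function of p plus a function of q, so ∇phi=0 decouples.
∂phi/∂p = -60p(p + 1)(p + 2)(p + 4) = 0 at p ∈ {-4, -2, -1, 0}; ∂phi/∂q = 4q(q - 4)(q - 2) = 0 at q ∈ {0, 2, 4}.
The Hessian is diagonal: diag(phi_pp, phi_qq). Second derivatives: phi_pp(-4)=1440, phi_pp(-2)=-240, phi_pp(-1)=180, phi_pp(0)=-480; phi_qq(0)=32, phi_qq(2)=-16, phi_qq(4)=32.
Saddle points occur where the two diagonal entries have opposite signs: (-4, 2), (-2, 0), (-2, 4), (-1, 2), (0, 0), (0, 4). Count: 6.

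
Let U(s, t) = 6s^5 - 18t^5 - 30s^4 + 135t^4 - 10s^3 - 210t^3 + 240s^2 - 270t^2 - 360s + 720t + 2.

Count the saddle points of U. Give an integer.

8

U separates as a function of s plus a function of t, so ∇U=0 decouples.
∂U/∂s = 30(s - 3)(s - 2)(s - 1)(s + 2) = 0 at s ∈ {-2, 1, 2, 3}; ∂U/∂t = -90(t - 4)(t - 2)(t - 1)(t + 1) = 0 at t ∈ {-1, 1, 2, 4}.
The Hessian is diagonal: diag(U_ss, U_tt). Second derivatives: U_ss(-2)=-1800, U_ss(1)=180, U_ss(2)=-120, U_ss(3)=300; U_tt(-1)=2700, U_tt(1)=-540, U_tt(2)=540, U_tt(4)=-2700.
Saddle points occur where the two diagonal entries have opposite signs: (-2, -1), (-2, 2), (1, 1), (1, 4), (2, -1), (2, 2), (3, 1), (3, 4). Count: 8.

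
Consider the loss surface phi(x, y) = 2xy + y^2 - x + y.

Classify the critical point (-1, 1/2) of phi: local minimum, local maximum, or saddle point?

saddle point

The Hessian of phi is constant: H = [[0, 2], [2, 2]].
det(H) = 0·2 − 2² = -4.
Since det(H) < 0, H is indefinite and the critical point is a saddle point.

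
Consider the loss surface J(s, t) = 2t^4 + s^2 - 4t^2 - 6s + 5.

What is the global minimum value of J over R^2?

-6

J(s,t) separates as P(s) + Q(t) + 5, so its minimum is min P + min Q + 5.
P'(s) = 2s - 6 vanishes at s ∈ {3}; Q'(t) = 8t(t - 1)(t + 1) vanishes at t ∈ {-1, 0, 1}.
Local minima of P (where P''>0): P(3)=-9. Local minima of Q: Q(-1)=-2, Q(1)=-2.
So the global minimum of J is P(3) + Q(-1) + 5 = -9 − 2 + 5 = -6, attained at (3, -1).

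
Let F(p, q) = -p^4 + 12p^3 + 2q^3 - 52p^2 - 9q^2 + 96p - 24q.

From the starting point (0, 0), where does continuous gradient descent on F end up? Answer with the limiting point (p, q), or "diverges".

diverges

F is separable, so gradient descent decouples: p follows -∂F/∂p, q follows -∂F/∂q.
∂F/∂p = -4(p - 4)(p - 3)(p - 2); at p=0 this is 96, so p decreases.
∂F/∂q = 6(q - 4)(q + 1); at q=0 this is -24, so q increases.
The p-coordinate has no critical point in that direction and runs off to infinity.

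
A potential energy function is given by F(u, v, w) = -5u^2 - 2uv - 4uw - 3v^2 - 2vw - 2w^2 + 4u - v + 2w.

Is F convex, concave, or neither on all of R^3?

F is quadratic, so its Hessian is the constant matrix H = [[-10, -2, -4], [-2, -6, -2], [-4, -2, -4]].
Leading principal minors: -10, 56, -120.
Signs alternate −, +, − ⇒ H ≺ 0 ⇒ concave.

concave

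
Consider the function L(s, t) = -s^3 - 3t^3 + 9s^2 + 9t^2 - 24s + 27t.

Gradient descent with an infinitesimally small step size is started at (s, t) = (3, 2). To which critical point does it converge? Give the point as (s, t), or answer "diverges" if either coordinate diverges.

(2, -1)

L is separable, so gradient descent decouples: s follows -∂L/∂s, t follows -∂L/∂t.
∂L/∂s = -3(s - 4)(s - 2); at s=3 this is 3, so s decreases.
∂L/∂t = -9(t - 3)(t + 1); at t=2 this is 27, so t decreases.
s converges to its nearest critical value 2 (a local min of the s-part); t converges to -1. The iterate converges to (2, -1).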